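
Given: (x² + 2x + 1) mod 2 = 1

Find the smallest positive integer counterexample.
Testing positive integers:
x = 1: LHS = (1² + 2·1 + 1) mod 2 = 4 mod 2 = 0; 0 = 1 — FAILS  ← smallest positive counterexample

Answer: x = 1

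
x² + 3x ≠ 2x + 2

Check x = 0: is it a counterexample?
Substitute x = 0 into the relation:
x = 0: LHS = 0² + 3·0 = 0, RHS = 2·0 + 2 = 2; 0 ≠ 2 — holds

The claim holds here, so x = 0 is not a counterexample. (A counterexample exists elsewhere, e.g. x = 1.)

Answer: No, x = 0 is not a counterexample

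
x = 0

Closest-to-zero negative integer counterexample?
Testing negative integers from -1 downward:
x = -1: -1 = 0 — FAILS  ← closest negative counterexample to 0

Answer: x = -1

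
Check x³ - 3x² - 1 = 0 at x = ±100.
x = 100: LHS = 100³ - 3·100² - 1 = 969999; 969999 = 0 — FAILS
x = -100: LHS = (-100)³ - 3·(-100)² - 1 = -1030001; -1030001 = 0 — FAILS

Answer: No, fails for both x = 100 and x = -100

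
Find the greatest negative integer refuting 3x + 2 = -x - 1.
Testing negative integers from -1 downward:
x = -1: LHS = 3·(-1) + 2 = -1, RHS = -(-1) - 1 = 0; -1 = 0 — FAILS  ← closest negative counterexample to 0

Answer: x = -1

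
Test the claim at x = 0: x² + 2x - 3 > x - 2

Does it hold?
x = 0: LHS = 0² + 2·0 - 3 = -3, RHS = 0 - 2 = -2; -3 > -2 — FAILS

The relation fails at x = 0, so x = 0 is a counterexample.

Answer: No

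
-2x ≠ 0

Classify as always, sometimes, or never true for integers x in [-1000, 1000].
Holds at x = 1: LHS = -2·1 = -2; -2 ≠ 0 — holds
Fails at x = 0: LHS = -2·0 = 0; 0 ≠ 0 — FAILS
It is satisfied by some integers in the range but not all.

Answer: Sometimes true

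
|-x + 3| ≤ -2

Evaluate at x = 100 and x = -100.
x = 100: LHS = |-100 + 3| = |-97| = 97; 97 ≤ -2 — FAILS
x = -100: LHS = |-(-100) + 3| = |103| = 103; 103 ≤ -2 — FAILS

Answer: No, fails for both x = 100 and x = -100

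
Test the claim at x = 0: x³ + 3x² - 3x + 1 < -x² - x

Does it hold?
x = 0: LHS = 0³ + 3·0² - 3·0 + 1 = 1, RHS = -0² - 0 = 0; 1 < 0 — FAILS

The relation fails at x = 0, so x = 0 is a counterexample.

Answer: No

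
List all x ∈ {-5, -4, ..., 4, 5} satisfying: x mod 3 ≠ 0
Holds for: {-5, -4, -2, -1, 1, 2, 4, 5}
Fails for: {-3, 0, 3}

Answer: {-5, -4, -2, -1, 1, 2, 4, 5}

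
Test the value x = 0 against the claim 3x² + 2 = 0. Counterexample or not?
Substitute x = 0 into the relation:
x = 0: LHS = 3·0² + 2 = 2; 2 = 0 — FAILS

Since the claim fails at x = 0, this value is a counterexample.

Answer: Yes, x = 0 is a counterexample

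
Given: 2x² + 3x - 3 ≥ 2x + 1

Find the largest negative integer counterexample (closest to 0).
Testing negative integers from -1 downward:
x = -1: LHS = 2·(-1)² + 3·(-1) - 3 = -4, RHS = 2·(-1) + 1 = -1; -4 ≥ -1 — FAILS  ← closest negative counterexample to 0

Answer: x = -1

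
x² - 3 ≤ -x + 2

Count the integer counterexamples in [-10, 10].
Counterexamples in [-10, 10]: {-10, -9, -8, -7, -6, -5, -4, -3, 2, 3, 4, 5, 6, 7, 8, 9, 10}.

Counting them gives 17 values.

Answer: 17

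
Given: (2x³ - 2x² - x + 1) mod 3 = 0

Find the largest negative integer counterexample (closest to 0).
Testing negative integers from -1 downward:
x = -1: LHS = (2·(-1)³ - 2·(-1)² - (-1) + 1) mod 3 = (-2) mod 3 = 1; 1 = 0 — FAILS  ← closest negative counterexample to 0

Answer: x = -1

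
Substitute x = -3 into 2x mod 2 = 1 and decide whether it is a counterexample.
Substitute x = -3 into the relation:
x = -3: LHS = (2·(-3)) mod 2 = (-6) mod 2 = 0; 0 = 1 — FAILS

Since the claim fails at x = -3, this value is a counterexample.

Answer: Yes, x = -3 is a counterexample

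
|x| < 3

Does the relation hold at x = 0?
x = 0: LHS = |0| = 0; 0 < 3 — holds

The relation is satisfied at x = 0.

Answer: Yes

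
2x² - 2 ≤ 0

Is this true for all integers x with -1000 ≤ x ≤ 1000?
The claim fails at x = 2:
x = 2: LHS = 2·2² - 2 = 6; 6 ≤ 0 — FAILS

Because a single integer refutes it, the statement is false.

Answer: False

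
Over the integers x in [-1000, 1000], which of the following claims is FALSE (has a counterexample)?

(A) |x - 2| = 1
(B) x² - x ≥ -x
(A) x = 0: LHS = |0 - 2| = |-2| = 2; 2 = 1 — FAILS

(B) Over all integers in [-1000, 1000], LHS − RHS is smallest at x = 0, where it equals 0:
x = 0: LHS = 0² - 0 = 0, RHS = -0 = 0; 0 ≥ 0 — holds
At the ends of the range:
x = -1000: LHS = (-1000)² - (-1000) = 1001000, RHS = -(-1000) = 1000; 1001000 ≥ 1000 — holds
x = 1000: LHS = 1000² - 1000 = 999000; 999000 ≥ -1000 — holds
Hence LHS − RHS is never negative, i.e. LHS ≥ RHS throughout, so the relation holds for every integer in [-1000, 1000].

Only (A) has a counterexample.

Answer: A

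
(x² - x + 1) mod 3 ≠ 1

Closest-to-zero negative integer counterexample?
Testing negative integers from -1 downward:
x = -1: LHS = ((-1)² - (-1) + 1) mod 3 = 3 mod 3 = 0; 0 ≠ 1 — holds
x = -2: LHS = ((-2)² - (-2) + 1) mod 3 = 7 mod 3 = 1; 1 ≠ 1 — FAILS  ← closest negative counterexample to 0

Answer: x = -2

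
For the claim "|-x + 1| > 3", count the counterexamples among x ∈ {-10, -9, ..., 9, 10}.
Counterexamples in [-10, 10]: {-2, -1, 0, 1, 2, 3, 4}.

Counting them gives 7 values.

Answer: 7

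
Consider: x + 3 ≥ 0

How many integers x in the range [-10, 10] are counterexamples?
Counterexamples in [-10, 10]: {-10, -9, -8, -7, -6, -5, -4}.

Counting them gives 7 values.

Answer: 7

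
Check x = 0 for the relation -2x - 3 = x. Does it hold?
x = 0: LHS = -2·0 - 3 = -3; -3 = 0 — FAILS

The relation fails at x = 0, so x = 0 is a counterexample.

Answer: No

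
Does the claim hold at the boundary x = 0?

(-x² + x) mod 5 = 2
x = 0: LHS = (-0² + 0) mod 5 = 0 mod 5 = 0; 0 = 2 — FAILS

The relation fails at x = 0, so x = 0 is a counterexample.

Answer: No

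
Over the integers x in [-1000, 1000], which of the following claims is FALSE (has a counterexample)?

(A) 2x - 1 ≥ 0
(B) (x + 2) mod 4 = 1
(A) x = 0: LHS = 2·0 - 1 = -1; -1 ≥ 0 — FAILS
(B) x = 0: LHS = (0 + 2) mod 4 = 2 mod 4 = 2; 2 = 1 — FAILS

Answer: Both A and B are false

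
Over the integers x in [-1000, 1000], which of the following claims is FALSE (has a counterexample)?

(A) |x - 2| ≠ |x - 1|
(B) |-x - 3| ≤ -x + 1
(A) Track d = LHS − RHS over the integers in [-1000, 1000]. Equality would need d = 0, but d changes sign only between consecutive integers, jumping over 0:
x = 1: LHS = |1 - 2| = |-1| = 1, RHS = |1 - 1| = |0| = 0; 1 ≠ 0 — holds  (d = 1)
x = 2: LHS = |2 - 2| = |0| = 0, RHS = |2 - 1| = |1| = 1; 0 ≠ 1 — holds  (d = -1)
Away from these crossings d keeps a constant sign, and checking every integer in [-1000, 1000] confirms d ≠ 0 throughout. Hence the two sides are never equal, so the relation holds for every integer in [-1000, 1000].

(B) x = 0: LHS = |-0 - 3| = |-3| = 3, RHS = -0 + 1 = 1; 3 ≤ 1 — FAILS

Only (B) has a counterexample.

Answer: B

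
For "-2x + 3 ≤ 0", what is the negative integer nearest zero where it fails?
Testing negative integers from -1 downward:
x = -1: LHS = -2·(-1) + 3 = 5; 5 ≤ 0 — FAILS  ← closest negative counterexample to 0

Answer: x = -1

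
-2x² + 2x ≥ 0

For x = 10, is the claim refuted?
Substitute x = 10 into the relation:
x = 10: LHS = -2·10² + 2·10 = -180; -180 ≥ 0 — FAILS

Since the claim fails at x = 10, this value is a counterexample.

Answer: Yes, x = 10 is a counterexample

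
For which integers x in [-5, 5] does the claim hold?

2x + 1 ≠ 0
Track d = LHS − RHS over the integers in [-5, 5]. Equality would need d = 0, but d changes sign only between consecutive integers, jumping over 0:
x = -1: LHS = 2·(-1) + 1 = -1; -1 ≠ 0 — holds  (d = -1)
x = 0: LHS = 2·0 + 1 = 1; 1 ≠ 0 — holds  (d = 1)
Away from these crossings d keeps a constant sign, and checking every integer in [-5, 5] confirms d ≠ 0 throughout. Hence the two sides are never equal, so the relation holds for every integer in [-5, 5].

Answer: All integers in [-5, 5]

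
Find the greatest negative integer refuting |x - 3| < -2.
Testing negative integers from -1 downward:
x = -1: LHS = |(-1) - 3| = |-4| = 4; 4 < -2 — FAILS  ← closest negative counterexample to 0

Answer: x = -1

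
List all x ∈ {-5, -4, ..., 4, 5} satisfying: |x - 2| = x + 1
Track d = LHS − RHS over the integers in [-5, 5]. Equality would need d = 0, but d changes sign only between consecutive integers, jumping over 0:
x = 0: LHS = |0 - 2| = |-2| = 2, RHS = 0 + 1 = 1; 2 = 1 — FAILS  (d = 1)
x = 1: LHS = |1 - 2| = |-1| = 1, RHS = 1 + 1 = 2; 1 = 2 — FAILS  (d = -1)
Away from these crossings d keeps a constant sign, and checking every integer in [-5, 5] confirms d ≠ 0 throughout. Hence the two sides are never equal, so the claimed relation (=) fails for every integer in [-5, 5].

Answer: None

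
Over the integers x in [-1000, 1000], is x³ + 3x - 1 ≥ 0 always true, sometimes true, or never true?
Holds at x = 1: LHS = 1³ + 3·1 - 1 = 3; 3 ≥ 0 — holds
Fails at x = 0: LHS = 0³ + 3·0 - 1 = -1; -1 ≥ 0 — FAILS
It is satisfied by some integers in the range but not all.

Answer: Sometimes true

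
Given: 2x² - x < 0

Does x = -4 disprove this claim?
Substitute x = -4 into the relation:
x = -4: LHS = 2·(-4)² - (-4) = 36; 36 < 0 — FAILS

Since the claim fails at x = -4, this value is a counterexample.

Answer: Yes, x = -4 is a counterexample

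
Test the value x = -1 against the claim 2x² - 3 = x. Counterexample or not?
Substitute x = -1 into the relation:
x = -1: LHS = 2·(-1)² - 3 = -1; -1 = -1 — holds

The claim holds here, so x = -1 is not a counterexample. (A counterexample exists elsewhere, e.g. x = 0.)

Answer: No, x = -1 is not a counterexample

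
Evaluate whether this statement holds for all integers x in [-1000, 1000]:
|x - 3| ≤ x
The claim fails at x = 0:
x = 0: LHS = |0 - 3| = |-3| = 3; 3 ≤ 0 — FAILS

Because a single integer refutes it, the statement is false.

Answer: False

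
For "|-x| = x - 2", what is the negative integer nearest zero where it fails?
Testing negative integers from -1 downward:
x = -1: LHS = |-(-1)| = |1| = 1, RHS = (-1) - 2 = -3; 1 = -3 — FAILS  ← closest negative counterexample to 0

Answer: x = -1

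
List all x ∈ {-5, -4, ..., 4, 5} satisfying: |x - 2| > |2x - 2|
Holds for: {1}
Fails for: {-5, -4, -3, -2, -1, 0, 2, 3, 4, 5}

Answer: {1}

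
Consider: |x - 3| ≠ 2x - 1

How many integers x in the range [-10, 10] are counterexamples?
Track d = LHS − RHS over the integers in [-10, 10]. Equality would need d = 0, but d changes sign only between consecutive integers, jumping over 0:
x = 1: LHS = |1 - 3| = |-2| = 2, RHS = 2·1 - 1 = 1; 2 ≠ 1 — holds  (d = 1)
x = 2: LHS = |2 - 3| = |-1| = 1, RHS = 2·2 - 1 = 3; 1 ≠ 3 — holds  (d = -2)
Away from these crossings d keeps a constant sign, and checking every integer in [-10, 10] confirms d ≠ 0 throughout. Hence the two sides are never equal, so the relation holds for every integer in [-10, 10].

No counterexample appears in that range.

Answer: 0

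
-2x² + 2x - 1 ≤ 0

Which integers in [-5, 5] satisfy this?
Over all integers in [-5, 5], LHS − RHS is largest at x = 0, where it equals -1:
x = 0: LHS = -2·0² + 2·0 - 1 = -1; -1 ≤ 0 — holds
At the ends of the range:
x = -5: LHS = -2·(-5)² + 2·(-5) - 1 = -61; -61 ≤ 0 — holds
x = 5: LHS = -2·5² + 2·5 - 1 = -41; -41 ≤ 0 — holds
Hence LHS − RHS is never positive, i.e. LHS ≤ RHS throughout, so the relation holds for every integer in [-5, 5].

Answer: All integers in [-5, 5]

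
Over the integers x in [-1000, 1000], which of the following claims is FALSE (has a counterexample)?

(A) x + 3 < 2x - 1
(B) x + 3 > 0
(A) x = 0: LHS = 0 + 3 = 3, RHS = 2·0 - 1 = -1; 3 < -1 — FAILS
(B) x = -3: LHS = (-3) + 3 = 0; 0 > 0 — FAILS

Answer: Both A and B are false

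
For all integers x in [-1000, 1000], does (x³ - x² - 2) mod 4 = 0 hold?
The claim fails at x = 0:
x = 0: LHS = (0³ - 0² - 2) mod 4 = (-2) mod 4 = 2; 2 = 0 — FAILS

Because a single integer refutes it, the statement is false.

Answer: False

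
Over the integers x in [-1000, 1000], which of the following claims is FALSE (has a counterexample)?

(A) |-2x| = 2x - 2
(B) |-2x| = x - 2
(A) x = 0: LHS = |-2·0| = |0| = 0, RHS = 2·0 - 2 = -2; 0 = -2 — FAILS
(B) x = 0: LHS = |-2·0| = |0| = 0, RHS = 0 - 2 = -2; 0 = -2 — FAILS

Answer: Both A and B are false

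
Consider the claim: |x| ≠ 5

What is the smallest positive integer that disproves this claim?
Testing positive integers:
x = 1: LHS = |1| = 1; 1 ≠ 5 — holds
x = 2: LHS = |2| = 2; 2 ≠ 5 — holds
x = 3: LHS = |3| = 3; 3 ≠ 5 — holds
x = 4: LHS = |4| = 4; 4 ≠ 5 — holds
x = 5: LHS = |5| = 5; 5 ≠ 5 — FAILS  ← smallest positive counterexample

Answer: x = 5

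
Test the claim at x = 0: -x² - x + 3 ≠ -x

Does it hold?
x = 0: LHS = -0² - 0 + 3 = 3, RHS = -0 = 0; 3 ≠ 0 — holds

The relation is satisfied at x = 0.

Answer: Yes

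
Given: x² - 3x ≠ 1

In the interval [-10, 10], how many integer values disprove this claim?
Track d = LHS − RHS over the integers in [-10, 10]. Equality would need d = 0, but d changes sign only between consecutive integers, jumping over 0:
x = -1: LHS = (-1)² - 3·(-1) = 4; 4 ≠ 1 — holds  (d = 3)
x = 0: LHS = 0² - 3·0 = 0; 0 ≠ 1 — holds  (d = -1)
x = 3: LHS = 3² - 3·3 = 0; 0 ≠ 1 — holds  (d = -1)
x = 4: LHS = 4² - 3·4 = 4; 4 ≠ 1 — holds  (d = 3)
Away from these crossings d keeps a constant sign, and checking every integer in [-10, 10] confirms d ≠ 0 throughout. Hence the two sides are never equal, so the relation holds for every integer in [-10, 10].

No counterexample appears in that range.

Answer: 0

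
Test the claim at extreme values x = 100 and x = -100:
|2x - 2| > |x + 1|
x = 100: LHS = |2·100 - 2| = |198| = 198, RHS = |100 + 1| = |101| = 101; 198 > 101 — holds
x = -100: LHS = |2·(-100) - 2| = |-202| = 202, RHS = |(-100) + 1| = |-99| = 99; 202 > 99 — holds

Answer: Yes, holds for both x = 100 and x = -100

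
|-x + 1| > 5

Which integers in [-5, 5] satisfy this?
Holds for: {-5}
Fails for: {-4, -3, -2, -1, 0, 1, 2, 3, 4, 5}

Answer: {-5}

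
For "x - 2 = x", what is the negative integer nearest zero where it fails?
Testing negative integers from -1 downward:
x = -1: LHS = (-1) - 2 = -3; -3 = -1 — FAILS  ← closest negative counterexample to 0

Answer: x = -1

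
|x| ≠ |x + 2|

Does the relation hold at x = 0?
x = 0: LHS = |0| = 0, RHS = |0 + 2| = |2| = 2; 0 ≠ 2 — holds

The relation is satisfied at x = 0.

Answer: Yes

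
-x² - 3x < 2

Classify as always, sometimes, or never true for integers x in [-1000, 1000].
Holds at x = 0: LHS = -0² - 3·0 = 0; 0 < 2 — holds
Fails at x = -1: LHS = -(-1)² - 3·(-1) = 2; 2 < 2 — FAILS
It is satisfied by some integers in the range but not all.

Answer: Sometimes true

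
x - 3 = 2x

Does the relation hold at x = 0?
x = 0: LHS = 0 - 3 = -3, RHS = 2·0 = 0; -3 = 0 — FAILS

The relation fails at x = 0, so x = 0 is a counterexample.

Answer: No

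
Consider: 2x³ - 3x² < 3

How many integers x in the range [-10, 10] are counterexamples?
Counterexamples in [-10, 10]: {2, 3, 4, 5, 6, 7, 8, 9, 10}.

Counting them gives 9 values.

Answer: 9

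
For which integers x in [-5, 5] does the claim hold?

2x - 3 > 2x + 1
Over all integers in [-5, 5], LHS − RHS is largest at x = 0, where it equals -4:
x = 0: LHS = 2·0 - 3 = -3, RHS = 2·0 + 1 = 1; -3 > 1 — FAILS
At the ends of the range:
x = -5: LHS = 2·(-5) - 3 = -13, RHS = 2·(-5) + 1 = -9; -13 > -9 — FAILS
x = 5: LHS = 2·5 - 3 = 7, RHS = 2·5 + 1 = 11; 7 > 11 — FAILS
Hence LHS − RHS is never positive, i.e. LHS ≤ RHS throughout, so the claimed relation (>) fails for every integer in [-5, 5].

Answer: None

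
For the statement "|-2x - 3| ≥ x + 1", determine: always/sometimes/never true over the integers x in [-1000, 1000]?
Over all integers in [-1000, 1000], LHS − RHS is smallest at x = -1, where it equals 1:
x = -1: LHS = |-2·(-1) - 3| = |-1| = 1, RHS = (-1) + 1 = 0; 1 ≥ 0 — holds
At the ends of the range:
x = -1000: LHS = |-2·(-1000) - 3| = |1997| = 1997, RHS = (-1000) + 1 = -999; 1997 ≥ -999 — holds
x = 1000: LHS = |-2·1000 - 3| = |-2003| = 2003, RHS = 1000 + 1 = 1001; 2003 ≥ 1001 — holds
Hence LHS − RHS is never negative, i.e. LHS ≥ RHS throughout, so the relation holds for every integer in [-1000, 1000].

No counterexample exists.

Answer: Always true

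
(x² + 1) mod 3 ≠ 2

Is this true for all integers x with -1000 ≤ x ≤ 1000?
The claim fails at x = 1:
x = 1: LHS = (1² + 1) mod 3 = 2 mod 3 = 2; 2 ≠ 2 — FAILS

Because a single integer refutes it, the statement is false.

Answer: False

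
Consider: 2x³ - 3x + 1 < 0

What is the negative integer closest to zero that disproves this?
Testing negative integers from -1 downward:
x = -1: LHS = 2·(-1)³ - 3·(-1) + 1 = 2; 2 < 0 — FAILS  ← closest negative counterexample to 0

Answer: x = -1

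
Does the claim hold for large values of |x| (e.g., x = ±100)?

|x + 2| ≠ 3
x = 100: LHS = |100 + 2| = |102| = 102; 102 ≠ 3 — holds
x = -100: LHS = |(-100) + 2| = |-98| = 98; 98 ≠ 3 — holds

Answer: Yes, holds for both x = 100 and x = -100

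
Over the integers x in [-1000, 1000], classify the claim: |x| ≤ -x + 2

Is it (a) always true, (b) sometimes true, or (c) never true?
Holds at x = 0: LHS = |0| = 0, RHS = -0 + 2 = 2; 0 ≤ 2 — holds
Fails at x = 2: LHS = |2| = 2, RHS = -2 + 2 = 0; 2 ≤ 0 — FAILS
It is satisfied by some integers in the range but not all.

Answer: Sometimes true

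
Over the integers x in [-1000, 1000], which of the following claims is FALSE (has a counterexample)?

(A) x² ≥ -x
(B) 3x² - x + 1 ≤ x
(A) Over all integers in [-1000, 1000], LHS − RHS is smallest at x = 0, where it equals 0:
x = 0: LHS = 0² = 0, RHS = -0 = 0; 0 ≥ 0 — holds
At the ends of the range:
x = -1000: LHS = (-1000)² = 1000000, RHS = -(-1000) = 1000; 1000000 ≥ 1000 — holds
x = 1000: LHS = 1000² = 1000000; 1000000 ≥ -1000 — holds
Hence LHS − RHS is never negative, i.e. LHS ≥ RHS throughout, so the relation holds for every integer in [-1000, 1000].

(B) x = 0: LHS = 3·0² - 0 + 1 = 1; 1 ≤ 0 — FAILS

Only (B) has a counterexample.

Answer: B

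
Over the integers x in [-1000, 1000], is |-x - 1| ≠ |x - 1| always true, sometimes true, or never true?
Holds at x = 1: LHS = |-1 - 1| = |-2| = 2, RHS = |1 - 1| = |0| = 0; 2 ≠ 0 — holds
Fails at x = 0: LHS = |-0 - 1| = |-1| = 1, RHS = |0 - 1| = |-1| = 1; 1 ≠ 1 — FAILS
It is satisfied by some integers in the range but not all.

Answer: Sometimes true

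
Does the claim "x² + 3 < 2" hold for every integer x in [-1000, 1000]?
The claim fails at x = 0:
x = 0: LHS = 0² + 3 = 3; 3 < 2 — FAILS

Because a single integer refutes it, the statement is false.

Answer: False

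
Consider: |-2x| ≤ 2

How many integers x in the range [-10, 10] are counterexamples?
Counterexamples in [-10, 10]: {-10, -9, -8, -7, -6, -5, -4, -3, -2, 2, 3, 4, 5, 6, 7, 8, 9, 10}.

Counting them gives 18 values.

Answer: 18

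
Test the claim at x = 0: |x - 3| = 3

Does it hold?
x = 0: LHS = |0 - 3| = |-3| = 3; 3 = 3 — holds

The relation is satisfied at x = 0.

Answer: Yes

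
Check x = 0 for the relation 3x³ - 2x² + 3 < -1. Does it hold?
x = 0: LHS = 3·0³ - 2·0² + 3 = 3; 3 < -1 — FAILS

The relation fails at x = 0, so x = 0 is a counterexample.

Answer: No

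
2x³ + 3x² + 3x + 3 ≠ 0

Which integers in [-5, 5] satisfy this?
Track d = LHS − RHS over the integers in [-5, 5]. Equality would need d = 0, but d changes sign only between consecutive integers, jumping over 0:
x = -2: LHS = 2·(-2)³ + 3·(-2)² + 3·(-2) + 3 = -7; -7 ≠ 0 — holds  (d = -7)
x = -1: LHS = 2·(-1)³ + 3·(-1)² + 3·(-1) + 3 = 1; 1 ≠ 0 — holds  (d = 1)
Away from these crossings d keeps a constant sign, and checking every integer in [-5, 5] confirms d ≠ 0 throughout. Hence the two sides are never equal, so the relation holds for every integer in [-5, 5].

Answer: All integers in [-5, 5]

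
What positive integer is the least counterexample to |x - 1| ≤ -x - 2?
Testing positive integers:
x = 1: LHS = |1 - 1| = |0| = 0, RHS = -1 - 2 = -3; 0 ≤ -3 — FAILS  ← smallest positive counterexample

Answer: x = 1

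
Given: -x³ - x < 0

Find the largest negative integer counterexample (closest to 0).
Testing negative integers from -1 downward:
x = -1: LHS = -(-1)³ - (-1) = 2; 2 < 0 — FAILS  ← closest negative counterexample to 0

Answer: x = -1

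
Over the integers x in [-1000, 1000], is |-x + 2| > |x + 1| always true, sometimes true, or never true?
Holds at x = 0: LHS = |-0 + 2| = |2| = 2, RHS = |0 + 1| = |1| = 1; 2 > 1 — holds
Fails at x = 1: LHS = |-1 + 2| = |1| = 1, RHS = |1 + 1| = |2| = 2; 1 > 2 — FAILS
It is satisfied by some integers in the range but not all.

Answer: Sometimes true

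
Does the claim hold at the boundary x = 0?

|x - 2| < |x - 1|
x = 0: LHS = |0 - 2| = |-2| = 2, RHS = |0 - 1| = |-1| = 1; 2 < 1 — FAILS

The relation fails at x = 0, so x = 0 is a counterexample.

Answer: No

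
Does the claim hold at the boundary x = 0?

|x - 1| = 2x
x = 0: LHS = |0 - 1| = |-1| = 1, RHS = 2·0 = 0; 1 = 0 — FAILS

The relation fails at x = 0, so x = 0 is a counterexample.

Answer: No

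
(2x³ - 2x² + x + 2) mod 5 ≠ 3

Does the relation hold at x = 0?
x = 0: LHS = (2·0³ - 2·0² + 0 + 2) mod 5 = 2 mod 5 = 2; 2 ≠ 3 — holds

The relation is satisfied at x = 0.

Answer: Yes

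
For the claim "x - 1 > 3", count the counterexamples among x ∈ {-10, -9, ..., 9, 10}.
Counterexamples in [-10, 10]: {-10, -9, -8, -7, -6, -5, -4, -3, -2, -1, 0, 1, 2, 3, 4}.

Counting them gives 15 values.

Answer: 15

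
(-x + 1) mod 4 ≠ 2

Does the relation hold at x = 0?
x = 0: LHS = (-0 + 1) mod 4 = 1 mod 4 = 1; 1 ≠ 2 — holds

The relation is satisfied at x = 0.

Answer: Yes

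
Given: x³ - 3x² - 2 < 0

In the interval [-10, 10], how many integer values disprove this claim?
Counterexamples in [-10, 10]: {4, 5, 6, 7, 8, 9, 10}.

Counting them gives 7 values.

Answer: 7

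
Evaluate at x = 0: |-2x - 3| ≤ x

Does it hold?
x = 0: LHS = |-2·0 - 3| = |-3| = 3; 3 ≤ 0 — FAILS

The relation fails at x = 0, so x = 0 is a counterexample.

Answer: No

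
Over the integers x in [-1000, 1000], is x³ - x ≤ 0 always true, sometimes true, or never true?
Holds at x = 0: LHS = 0³ - 0 = 0; 0 ≤ 0 — holds
Fails at x = 2: LHS = 2³ - 2 = 6; 6 ≤ 0 — FAILS
It is satisfied by some integers in the range but not all.

Answer: Sometimes true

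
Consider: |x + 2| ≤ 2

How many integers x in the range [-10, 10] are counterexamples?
Counterexamples in [-10, 10]: {-10, -9, -8, -7, -6, -5, 1, 2, 3, 4, 5, 6, 7, 8, 9, 10}.

Counting them gives 16 values.

Answer: 16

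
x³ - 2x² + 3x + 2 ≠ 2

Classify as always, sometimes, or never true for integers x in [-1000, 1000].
Holds at x = 1: LHS = 1³ - 2·1² + 3·1 + 2 = 4; 4 ≠ 2 — holds
Fails at x = 0: LHS = 0³ - 2·0² + 3·0 + 2 = 2; 2 ≠ 2 — FAILS
It is satisfied by some integers in the range but not all.

Answer: Sometimes true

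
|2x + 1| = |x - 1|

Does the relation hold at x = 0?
x = 0: LHS = |2·0 + 1| = |1| = 1, RHS = |0 - 1| = |-1| = 1; 1 = 1 — holds

The relation is satisfied at x = 0.

Answer: Yes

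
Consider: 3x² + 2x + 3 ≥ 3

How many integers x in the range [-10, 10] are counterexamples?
Over all integers in [-10, 10], LHS − RHS is smallest at x = 0, where it equals 0:
x = 0: LHS = 3·0² + 2·0 + 3 = 3; 3 ≥ 3 — holds
At the ends of the range:
x = -10: LHS = 3·(-10)² + 2·(-10) + 3 = 283; 283 ≥ 3 — holds
x = 10: LHS = 3·10² + 2·10 + 3 = 323; 323 ≥ 3 — holds
Hence LHS − RHS is never negative, i.e. LHS ≥ RHS throughout, so the relation holds for every integer in [-10, 10].

No counterexample appears in that range.

Answer: 0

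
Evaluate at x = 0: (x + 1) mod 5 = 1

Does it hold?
x = 0: LHS = (0 + 1) mod 5 = 1 mod 5 = 1; 1 = 1 — holds

The relation is satisfied at x = 0.

Answer: Yes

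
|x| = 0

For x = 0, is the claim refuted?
Substitute x = 0 into the relation:
x = 0: LHS = |0| = 0; 0 = 0 — holds

The claim holds here, so x = 0 is not a counterexample. (A counterexample exists elsewhere, e.g. x = 1.)

Answer: No, x = 0 is not a counterexample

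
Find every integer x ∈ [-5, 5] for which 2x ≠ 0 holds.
Holds for: {-5, -4, -3, -2, -1, 1, 2, 3, 4, 5}
Fails for: {0}

Answer: {-5, -4, -3, -2, -1, 1, 2, 3, 4, 5}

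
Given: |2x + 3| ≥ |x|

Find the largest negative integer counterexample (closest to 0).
Testing negative integers from -1 downward:
x = -1: LHS = |2·(-1) + 3| = |1| = 1, RHS = |-1| = 1; 1 ≥ 1 — holds
x = -2: LHS = |2·(-2) + 3| = |-1| = 1, RHS = |-2| = 2; 1 ≥ 2 — FAILS  ← closest negative counterexample to 0

Answer: x = -2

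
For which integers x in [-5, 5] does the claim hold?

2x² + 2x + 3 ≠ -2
Over all integers in [-5, 5], LHS − RHS is always positive; it is smallest at x = 0, where it equals 5:
x = 0: LHS = 2·0² + 2·0 + 3 = 3; 3 ≠ -2 — holds
At the ends of the range:
x = -5: LHS = 2·(-5)² + 2·(-5) + 3 = 43; 43 ≠ -2 — holds
x = 5: LHS = 2·5² + 2·5 + 3 = 63; 63 ≠ -2 — holds
Hence LHS − RHS is never 0, i.e. the two sides are never equal, so the relation holds for every integer in [-5, 5].

Answer: All integers in [-5, 5]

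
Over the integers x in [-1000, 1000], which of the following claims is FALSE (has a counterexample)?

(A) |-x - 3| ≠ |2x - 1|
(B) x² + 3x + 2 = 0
(A) x = 4: LHS = |-4 - 3| = |-7| = 7, RHS = |2·4 - 1| = |7| = 7; 7 ≠ 7 — FAILS
(B) x = 0: LHS = 0² + 3·0 + 2 = 2; 2 = 0 — FAILS

Answer: Both A and B are false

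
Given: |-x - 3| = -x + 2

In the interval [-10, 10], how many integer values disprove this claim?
Counterexamples in [-10, 10]: {-10, -9, -8, -7, -6, -5, -4, -3, -2, -1, 0, 1, 2, 3, 4, 5, 6, 7, 8, 9, 10}.

Counting them gives 21 values.

Answer: 21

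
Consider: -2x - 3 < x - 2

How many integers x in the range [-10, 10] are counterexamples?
Counterexamples in [-10, 10]: {-10, -9, -8, -7, -6, -5, -4, -3, -2, -1}.

Counting them gives 10 values.

Answer: 10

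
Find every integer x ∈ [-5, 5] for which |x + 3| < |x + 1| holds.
Holds for: {-5, -4, -3}
Fails for: {-2, -1, 0, 1, 2, 3, 4, 5}

Answer: {-5, -4, -3}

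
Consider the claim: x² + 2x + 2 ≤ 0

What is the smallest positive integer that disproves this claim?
Testing positive integers:
x = 1: LHS = 1² + 2·1 + 2 = 5; 5 ≤ 0 — FAILS  ← smallest positive counterexample

Answer: x = 1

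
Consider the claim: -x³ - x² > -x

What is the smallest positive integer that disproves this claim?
Testing positive integers:
x = 1: LHS = -1³ - 1² = -2; -2 > -1 — FAILS  ← smallest positive counterexample

Answer: x = 1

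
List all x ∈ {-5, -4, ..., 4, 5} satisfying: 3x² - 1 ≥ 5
Holds for: {-5, -4, -3, -2, 2, 3, 4, 5}
Fails for: {-1, 0, 1}

Answer: {-5, -4, -3, -2, 2, 3, 4, 5}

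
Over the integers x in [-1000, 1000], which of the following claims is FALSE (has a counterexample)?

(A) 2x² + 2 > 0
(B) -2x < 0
(A) Over all integers in [-1000, 1000], LHS − RHS is smallest at x = 0, where it equals 2:
x = 0: LHS = 2·0² + 2 = 2; 2 > 0 — holds
At the ends of the range:
x = -1000: LHS = 2·(-1000)² + 2 = 2000002; 2000002 > 0 — holds
x = 1000: LHS = 2·1000² + 2 = 2000002; 2000002 > 0 — holds
Hence LHS − RHS is never zero or negative, i.e. LHS > RHS throughout, so the relation holds for every integer in [-1000, 1000].

(B) x = 0: LHS = -2·0 = 0; 0 < 0 — FAILS

Only (B) has a counterexample.

Answer: B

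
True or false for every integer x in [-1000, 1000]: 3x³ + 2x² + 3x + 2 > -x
The claim fails at x = -1:
x = -1: LHS = 3·(-1)³ + 2·(-1)² + 3·(-1) + 2 = -2, RHS = -(-1) = 1; -2 > 1 — FAILS

Because a single integer refutes it, the statement is false.

Answer: False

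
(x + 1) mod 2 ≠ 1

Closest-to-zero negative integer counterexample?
Testing negative integers from -1 downward:
x = -1: LHS = ((-1) + 1) mod 2 = 0 mod 2 = 0; 0 ≠ 1 — holds
x = -2: LHS = ((-2) + 1) mod 2 = (-1) mod 2 = 1; 1 ≠ 1 — FAILS  ← closest negative counterexample to 0

Answer: x = -2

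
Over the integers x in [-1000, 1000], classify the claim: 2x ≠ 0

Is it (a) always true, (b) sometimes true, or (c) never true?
Holds at x = 1: LHS = 2·1 = 2; 2 ≠ 0 — holds
Fails at x = 0: LHS = 2·0 = 0; 0 ≠ 0 — FAILS
It is satisfied by some integers in the range but not all.

Answer: Sometimes true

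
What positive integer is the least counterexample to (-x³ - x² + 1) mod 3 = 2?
Testing positive integers:
x = 1: LHS = (-1³ - 1² + 1) mod 3 = (-1) mod 3 = 2; 2 = 2 — holds
x = 2: LHS = (-2³ - 2² + 1) mod 3 = (-11) mod 3 = 1; 1 = 2 — FAILS  ← smallest positive counterexample

Answer: x = 2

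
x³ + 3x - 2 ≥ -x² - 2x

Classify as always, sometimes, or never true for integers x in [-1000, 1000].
Holds at x = 1: LHS = 1³ + 3·1 - 2 = 2, RHS = -1² - 2·1 = -3; 2 ≥ -3 — holds
Fails at x = 0: LHS = 0³ + 3·0 - 2 = -2, RHS = -0² - 2·0 = 0; -2 ≥ 0 — FAILS
It is satisfied by some integers in the range but not all.

Answer: Sometimes true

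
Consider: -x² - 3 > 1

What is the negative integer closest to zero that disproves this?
Testing negative integers from -1 downward:
x = -1: LHS = -(-1)² - 3 = -4; -4 > 1 — FAILS  ← closest negative counterexample to 0

Answer: x = -1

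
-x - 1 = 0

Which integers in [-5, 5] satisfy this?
Holds for: {-1}
Fails for: {-5, -4, -3, -2, 0, 1, 2, 3, 4, 5}

Answer: {-1}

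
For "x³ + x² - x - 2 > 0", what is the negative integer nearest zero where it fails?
Testing negative integers from -1 downward:
x = -1: LHS = (-1)³ + (-1)² - (-1) - 2 = -1; -1 > 0 — FAILS  ← closest negative counterexample to 0

Answer: x = -1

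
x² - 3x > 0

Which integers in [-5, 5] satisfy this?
Holds for: {-5, -4, -3, -2, -1, 4, 5}
Fails for: {0, 1, 2, 3}

Answer: {-5, -4, -3, -2, -1, 4, 5}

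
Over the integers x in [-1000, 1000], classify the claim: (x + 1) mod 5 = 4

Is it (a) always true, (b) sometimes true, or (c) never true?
Holds at x = -2: LHS = ((-2) + 1) mod 5 = (-1) mod 5 = 4; 4 = 4 — holds
Fails at x = 0: LHS = (0 + 1) mod 5 = 1 mod 5 = 1; 1 = 4 — FAILS
It is satisfied by some integers in the range but not all.

Answer: Sometimes true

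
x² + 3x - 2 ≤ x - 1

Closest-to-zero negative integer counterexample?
Testing negative integers from -1 downward:
x = -1: LHS = (-1)² + 3·(-1) - 2 = -4, RHS = (-1) - 1 = -2; -4 ≤ -2 — holds
x = -2: LHS = (-2)² + 3·(-2) - 2 = -4, RHS = (-2) - 1 = -3; -4 ≤ -3 — holds
x = -3: LHS = (-3)² + 3·(-3) - 2 = -2, RHS = (-3) - 1 = -4; -2 ≤ -4 — FAILS  ← closest negative counterexample to 0

Answer: x = -3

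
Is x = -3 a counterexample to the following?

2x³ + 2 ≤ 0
Substitute x = -3 into the relation:
x = -3: LHS = 2·(-3)³ + 2 = -52; -52 ≤ 0 — holds

The claim holds here, so x = -3 is not a counterexample. (A counterexample exists elsewhere, e.g. x = 0.)

Answer: No, x = -3 is not a counterexample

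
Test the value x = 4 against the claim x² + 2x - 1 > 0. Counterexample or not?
Substitute x = 4 into the relation:
x = 4: LHS = 4² + 2·4 - 1 = 23; 23 > 0 — holds

The claim holds here, so x = 4 is not a counterexample. (A counterexample exists elsewhere, e.g. x = 0.)

Answer: No, x = 4 is not a counterexample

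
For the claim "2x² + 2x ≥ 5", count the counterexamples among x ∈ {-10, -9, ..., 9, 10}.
Counterexamples in [-10, 10]: {-2, -1, 0, 1}.

Counting them gives 4 values.

Answer: 4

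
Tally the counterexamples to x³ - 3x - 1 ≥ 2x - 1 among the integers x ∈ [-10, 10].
Counterexamples in [-10, 10]: {-10, -9, -8, -7, -6, -5, -4, -3, 1, 2}.

Counting them gives 10 values.

Answer: 10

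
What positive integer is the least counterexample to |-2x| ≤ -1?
Testing positive integers:
x = 1: LHS = |-2·1| = |-2| = 2; 2 ≤ -1 — FAILS  ← smallest positive counterexample

Answer: x = 1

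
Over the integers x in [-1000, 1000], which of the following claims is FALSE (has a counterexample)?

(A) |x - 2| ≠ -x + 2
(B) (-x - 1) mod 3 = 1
(A) x = 0: LHS = |0 - 2| = |-2| = 2, RHS = -0 + 2 = 2; 2 ≠ 2 — FAILS
(B) x = 0: LHS = (-0 - 1) mod 3 = (-1) mod 3 = 2; 2 = 1 — FAILS

Answer: Both A and B are false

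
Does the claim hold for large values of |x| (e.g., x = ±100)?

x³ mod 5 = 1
x = 100: LHS = (100³) mod 5 = 1000000 mod 5 = 0; 0 = 1 — FAILS
x = -100: LHS = ((-100)³) mod 5 = (-1000000) mod 5 = 0; 0 = 1 — FAILS

Answer: No, fails for both x = 100 and x = -100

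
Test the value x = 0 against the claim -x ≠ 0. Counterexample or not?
Substitute x = 0 into the relation:
x = 0: LHS = -0 = 0; 0 ≠ 0 — FAILS

Since the claim fails at x = 0, this value is a counterexample.

Answer: Yes, x = 0 is a counterexample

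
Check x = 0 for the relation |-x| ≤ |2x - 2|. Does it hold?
x = 0: LHS = |-0| = |0| = 0, RHS = |2·0 - 2| = |-2| = 2; 0 ≤ 2 — holds

The relation is satisfied at x = 0.

Answer: Yes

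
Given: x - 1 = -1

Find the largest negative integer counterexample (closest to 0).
Testing negative integers from -1 downward:
x = -1: LHS = (-1) - 1 = -2; -2 = -1 — FAILS  ← closest negative counterexample to 0

Answer: x = -1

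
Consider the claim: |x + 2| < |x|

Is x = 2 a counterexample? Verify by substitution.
Substitute x = 2 into the relation:
x = 2: LHS = |2 + 2| = |4| = 4, RHS = |2| = 2; 4 < 2 — FAILS

Since the claim fails at x = 2, this value is a counterexample.

Answer: Yes, x = 2 is a counterexample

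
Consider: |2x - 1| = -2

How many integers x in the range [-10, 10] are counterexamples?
Counterexamples in [-10, 10]: {-10, -9, -8, -7, -6, -5, -4, -3, -2, -1, 0, 1, 2, 3, 4, 5, 6, 7, 8, 9, 10}.

Counting them gives 21 values.

Answer: 21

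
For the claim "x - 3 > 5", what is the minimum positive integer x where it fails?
Testing positive integers:
x = 1: LHS = 1 - 3 = -2; -2 > 5 — FAILS  ← smallest positive counterexample

Answer: x = 1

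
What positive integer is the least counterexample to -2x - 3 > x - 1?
Testing positive integers:
x = 1: LHS = -2·1 - 3 = -5, RHS = 1 - 1 = 0; -5 > 0 — FAILS  ← smallest positive counterexample

Answer: x = 1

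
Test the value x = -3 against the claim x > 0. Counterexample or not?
Substitute x = -3 into the relation:
x = -3: -3 > 0 — FAILS

Since the claim fails at x = -3, this value is a counterexample.

Answer: Yes, x = -3 is a counterexample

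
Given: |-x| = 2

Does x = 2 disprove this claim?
Substitute x = 2 into the relation:
x = 2: LHS = |-2| = 2; 2 = 2 — holds

The claim holds here, so x = 2 is not a counterexample. (A counterexample exists elsewhere, e.g. x = 0.)

Answer: No, x = 2 is not a counterexample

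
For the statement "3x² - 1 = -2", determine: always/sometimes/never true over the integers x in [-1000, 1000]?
Over all integers in [-1000, 1000], LHS − RHS is always positive; it is smallest at x = 0, where it equals 1:
x = 0: LHS = 3·0² - 1 = -1; -1 = -2 — FAILS
At the ends of the range:
x = -1000: LHS = 3·(-1000)² - 1 = 2999999; 2999999 = -2 — FAILS
x = 1000: LHS = 3·1000² - 1 = 2999999; 2999999 = -2 — FAILS
Hence LHS − RHS is never 0, i.e. the two sides are never equal, so the claimed relation (=) fails for every integer in [-1000, 1000].

No integer in the range satisfies it.

Answer: Never true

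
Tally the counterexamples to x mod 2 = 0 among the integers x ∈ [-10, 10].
Counterexamples in [-10, 10]: {-9, -7, -5, -3, -1, 1, 3, 5, 7, 9}.

Counting them gives 10 values.

Answer: 10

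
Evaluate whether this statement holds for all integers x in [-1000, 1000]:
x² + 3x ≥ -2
Over all integers in [-1000, 1000], LHS − RHS is smallest at x = -1, where it equals 0:
x = -1: LHS = (-1)² + 3·(-1) = -2; -2 ≥ -2 — holds
At the ends of the range:
x = -1000: LHS = (-1000)² + 3·(-1000) = 997000; 997000 ≥ -2 — holds
x = 1000: LHS = 1000² + 3·1000 = 1003000; 1003000 ≥ -2 — holds
Hence LHS − RHS is never negative, i.e. LHS ≥ RHS throughout, so the relation holds for every integer in [-1000, 1000].

No counterexample exists.

Answer: True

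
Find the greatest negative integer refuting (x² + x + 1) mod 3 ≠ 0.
Testing negative integers from -1 downward:
x = -1: LHS = ((-1)² + (-1) + 1) mod 3 = 1 mod 3 = 1; 1 ≠ 0 — holds
x = -2: LHS = ((-2)² + (-2) + 1) mod 3 = 3 mod 3 = 0; 0 ≠ 0 — FAILS  ← closest negative counterexample to 0

Answer: x = -2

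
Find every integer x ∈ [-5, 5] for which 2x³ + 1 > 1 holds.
Holds for: {1, 2, 3, 4, 5}
Fails for: {-5, -4, -3, -2, -1, 0}

Answer: {1, 2, 3, 4, 5}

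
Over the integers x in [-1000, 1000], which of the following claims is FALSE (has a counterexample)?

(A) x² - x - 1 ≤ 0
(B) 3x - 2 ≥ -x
(A) x = -1: LHS = (-1)² - (-1) - 1 = 1; 1 ≤ 0 — FAILS
(B) x = 0: LHS = 3·0 - 2 = -2, RHS = -0 = 0; -2 ≥ 0 — FAILS

Answer: Both A and B are false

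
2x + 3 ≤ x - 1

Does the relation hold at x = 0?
x = 0: LHS = 2·0 + 3 = 3, RHS = 0 - 1 = -1; 3 ≤ -1 — FAILS

The relation fails at x = 0, so x = 0 is a counterexample.

Answer: No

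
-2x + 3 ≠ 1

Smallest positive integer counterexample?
Testing positive integers:
x = 1: LHS = -2·1 + 3 = 1; 1 ≠ 1 — FAILS  ← smallest positive counterexample

Answer: x = 1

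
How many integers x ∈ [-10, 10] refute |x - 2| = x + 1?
Counterexamples in [-10, 10]: {-10, -9, -8, -7, -6, -5, -4, -3, -2, -1, 0, 1, 2, 3, 4, 5, 6, 7, 8, 9, 10}.

Counting them gives 21 values.

Answer: 21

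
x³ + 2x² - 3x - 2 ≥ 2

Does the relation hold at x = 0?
x = 0: LHS = 0³ + 2·0² - 3·0 - 2 = -2; -2 ≥ 2 — FAILS

The relation fails at x = 0, so x = 0 is a counterexample.

Answer: No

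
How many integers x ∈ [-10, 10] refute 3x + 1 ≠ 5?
Track d = LHS − RHS over the integers in [-10, 10]. Equality would need d = 0, but d changes sign only between consecutive integers, jumping over 0:
x = 1: LHS = 3·1 + 1 = 4; 4 ≠ 5 — holds  (d = -1)
x = 2: LHS = 3·2 + 1 = 7; 7 ≠ 5 — holds  (d = 2)
Away from these crossings d keeps a constant sign, and checking every integer in [-10, 10] confirms d ≠ 0 throughout. Hence the two sides are never equal, so the relation holds for every integer in [-10, 10].

No counterexample appears in that range.

Answer: 0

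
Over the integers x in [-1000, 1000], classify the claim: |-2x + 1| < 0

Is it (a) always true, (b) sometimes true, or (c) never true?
An absolute value is never negative, so the left side is ≥ 0 for every x, while the right side is 0. Tightest case in [-1000, 1000] is x = 0:
x = 0: LHS = |-2·0 + 1| = |1| = 1; 1 < 0 — FAILS
Hence LHS − RHS is never negative, i.e. LHS ≥ RHS throughout, so the claimed relation (<) fails for every integer in [-1000, 1000].

No integer in the range satisfies it.

Answer: Never true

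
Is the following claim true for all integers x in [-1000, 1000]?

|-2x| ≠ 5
Track d = LHS − RHS over the integers in [-1000, 1000]. Equality would need d = 0, but d changes sign only between consecutive integers, jumping over 0:
x = -3: LHS = |-2·(-3)| = |6| = 6; 6 ≠ 5 — holds  (d = 1)
x = -2: LHS = |-2·(-2)| = |4| = 4; 4 ≠ 5 — holds  (d = -1)
x = 2: LHS = |-2·2| = |-4| = 4; 4 ≠ 5 — holds  (d = -1)
x = 3: LHS = |-2·3| = |-6| = 6; 6 ≠ 5 — holds  (d = 1)
Away from these crossings d keeps a constant sign, and checking every integer in [-1000, 1000] confirms d ≠ 0 throughout. Hence the two sides are never equal, so the relation holds for every integer in [-1000, 1000].

No counterexample exists.

Answer: True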